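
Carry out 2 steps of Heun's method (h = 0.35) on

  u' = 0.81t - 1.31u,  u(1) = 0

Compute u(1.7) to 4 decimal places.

Heun: k1 = f(t_n, u_n); k2 = f(t_n + h, u_n + h·k1); u_{n+1} = u_n + (h/2)·(k1 + k2).
t=1.000000, u=0.000000:
  k1 = f(1.000000, 0.000000) = 0.810000
  k2 = f(1.350000, 0.283500) = 0.722115
  u ← 0.000000 + (0.35/2)·(0.810000 + 0.722115) = 0.268120
t=1.350000, u=0.268120:
  k1 = f(1.350000, 0.268120) = 0.742263
  k2 = f(1.700000, 0.527912) = 0.685435
  u ← 0.268120 + (0.35/2)·(0.742263 + 0.685435) = 0.517967
u(1.7) ≈ 0.5180

0.5180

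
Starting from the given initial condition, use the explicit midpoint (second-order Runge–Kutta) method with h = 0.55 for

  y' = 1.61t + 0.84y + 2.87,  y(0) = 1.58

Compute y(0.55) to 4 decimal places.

Midpoint: k1 = f(t_n, y_n); k2 = f(t_n + h/2, y_n + (h/2)·k1); y_{n+1} = y_n + h·k2.
t=0.000000, y=1.580000:
  k1 = f(0.000000, 1.580000) = 4.197200
  k2 = f(0.275000, 2.734230) = 5.609503
  y ← 1.580000 + 0.55·5.609503 = 4.665227
y(0.55) ≈ 4.6652

4.6652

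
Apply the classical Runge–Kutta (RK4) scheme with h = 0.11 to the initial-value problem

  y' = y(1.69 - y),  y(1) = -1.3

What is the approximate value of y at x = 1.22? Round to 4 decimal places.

-2.8837

RK4: k1 = f(x_n, y_n); k2 = f(x_n + h/2, y_n + (h/2)·k1); k3 = f(x_n + h/2, y_n + (h/2)·k2); k4 = f(x_n + h, y_n + h·k3); y_{n+1} = y_n + (h/6)·(k1 + 2k2 + 2k3 + k4).
x=1.000000, y=-1.300000:
  k1 = f(1.000000, -1.300000) = -3.887000
  k2 = f(1.055000, -1.513785) = -4.849842
  k3 = f(1.055000, -1.566741) = -5.102471
  k4 = f(1.110000, -1.861272) = -6.609882
  y ← -1.300000 + (0.11/6)·(k1 + 2k2 + 2k3 + k4) = -1.857361
x=1.110000, y=-1.857361:
  k1 = f(1.110000, -1.857361) = -6.588730
  k2 = f(1.165000, -2.219741) = -8.678613
  k3 = f(1.165000, -2.334685) = -9.396370
  k4 = f(1.220000, -2.890962) = -13.243384
  y ← -1.857361 + (0.11/6)·(k1 + 2k2 + 2k3 + k4) = -2.883699
y(1.22) ≈ -2.8837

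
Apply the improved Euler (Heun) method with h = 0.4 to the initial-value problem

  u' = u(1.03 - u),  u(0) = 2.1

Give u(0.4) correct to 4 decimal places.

Heun: k1 = f(s_n, u_n); k2 = f(s_n + h, u_n + h·k1); u_{n+1} = u_n + (h/2)·(k1 + k2).
s=0.000000, u=2.100000:
  k1 = f(0.000000, 2.100000) = -2.247000
  k2 = f(0.400000, 1.201200) = -0.205645
  u ← 2.100000 + (0.4/2)·(-2.247000 + (-0.205645)) = 1.609471
u(0.4) ≈ 1.6095

1.6095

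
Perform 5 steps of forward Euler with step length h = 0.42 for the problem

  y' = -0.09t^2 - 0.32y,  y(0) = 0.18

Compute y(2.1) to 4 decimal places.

-0.0955

Euler: y_{n+1} = y_n + h·f(t_n, y_n).
t=0.000000, y=0.180000: f=-0.057600 → y ← 0.180000 + 0.42·(-0.057600) = 0.155808
t=0.420000, y=0.155808: f=-0.065735 → y ← 0.155808 + 0.42·(-0.065735) = 0.128199
t=0.840000, y=0.128199: f=-0.104528 → y ← 0.128199 + 0.42·(-0.104528) = 0.084298
t=1.260000, y=0.084298: f=-0.169859 → y ← 0.084298 + 0.42·(-0.169859) = 0.012957
t=1.680000, y=0.012957: f=-0.258162 → y ← 0.012957 + 0.42·(-0.258162) = -0.095471
y(2.1) ≈ -0.0955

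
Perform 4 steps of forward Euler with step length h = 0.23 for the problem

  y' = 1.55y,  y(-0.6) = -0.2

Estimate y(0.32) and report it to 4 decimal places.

-0.6772

Euler: y_{n+1} = y_n + h·f(x_n, y_n).
x=-0.600000, y=-0.200000: f=-0.310000 → y ← -0.200000 + 0.23·(-0.310000) = -0.271300
x=-0.370000, y=-0.271300: f=-0.420515 → y ← -0.271300 + 0.23·(-0.420515) = -0.368018
x=-0.140000, y=-0.368018: f=-0.570429 → y ← -0.368018 + 0.23·(-0.570429) = -0.499217
x=0.090000, y=-0.499217: f=-0.773786 → y ← -0.499217 + 0.23·(-0.773786) = -0.677188
y(0.32) ≈ -0.6772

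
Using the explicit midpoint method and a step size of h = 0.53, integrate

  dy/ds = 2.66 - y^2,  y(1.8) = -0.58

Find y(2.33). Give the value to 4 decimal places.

0.8291

Midpoint: k1 = f(s_n, y_n); k2 = f(s_n + h/2, y_n + (h/2)·k1); y_{n+1} = y_n + h·k2.
s=1.800000, y=-0.580000:
  k1 = f(1.800000, -0.580000) = 2.323600
  k2 = f(2.065000, 0.035754) = 2.658722
  y ← -0.580000 + 0.53·2.658722 = 0.829122
y(2.33) ≈ 0.8291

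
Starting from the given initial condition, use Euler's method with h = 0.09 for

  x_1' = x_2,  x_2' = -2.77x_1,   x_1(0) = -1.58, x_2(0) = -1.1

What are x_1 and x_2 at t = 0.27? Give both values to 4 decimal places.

-1.7684, 0.1469

Euler on (x_1,x_2): x_1_{n+1} = x_1_n + h·x_1', x_2_{n+1} = x_2_n + h·x_2'.
0.000000: (-1.580000, -1.100000); f=(-1.100000, 4.376600) → (-1.679000, -0.706106)
0.090000: (-1.679000, -0.706106); f=(-0.706106, 4.650830) → (-1.742550, -0.287531)
0.180000: (-1.742550, -0.287531); f=(-0.287531, 4.826862) → (-1.768427, 0.146886)
(x_1(0.27), x_2(0.27)) ≈ (-1.7684, 0.1469)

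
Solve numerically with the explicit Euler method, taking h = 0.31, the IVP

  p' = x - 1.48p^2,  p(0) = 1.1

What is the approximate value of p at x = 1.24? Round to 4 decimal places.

0.7140

Euler: p_{n+1} = p_n + h·f(x_n, p_n).
x=0.000000, p=1.100000: f=-1.790800 → p ← 1.100000 + 0.31·(-1.790800) = 0.544852
x=0.310000, p=0.544852: f=-0.129358 → p ← 0.544852 + 0.31·(-0.129358) = 0.504751
x=0.620000, p=0.504751: f=0.242935 → p ← 0.504751 + 0.31·0.242935 = 0.580061
x=0.930000, p=0.580061: f=0.432024 → p ← 0.580061 + 0.31·0.432024 = 0.713988
p(1.24) ≈ 0.7140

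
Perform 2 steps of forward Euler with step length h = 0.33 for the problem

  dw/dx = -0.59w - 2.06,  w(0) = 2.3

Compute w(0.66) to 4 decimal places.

0.2643

Euler: w_{n+1} = w_n + h·f(x_n, w_n).
x=0.000000, w=2.300000: f=-3.417000 → w ← 2.300000 + 0.33·(-3.417000) = 1.172390
x=0.330000, w=1.172390: f=-2.751710 → w ← 1.172390 + 0.33·(-2.751710) = 0.264326
w(0.66) ≈ 0.2643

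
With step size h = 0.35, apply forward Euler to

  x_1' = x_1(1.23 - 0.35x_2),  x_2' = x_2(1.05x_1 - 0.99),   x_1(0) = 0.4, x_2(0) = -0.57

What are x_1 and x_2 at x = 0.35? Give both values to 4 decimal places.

0.6001, -0.4563

Euler on (x_1,x_2): x_1_{n+1} = x_1_n + h·x_1', x_2_{n+1} = x_2_n + h·x_2'.
0.000000: (0.400000, -0.570000); f=(0.571800, 0.324900) → (0.600130, -0.456285)
(x_1(0.35), x_2(0.35)) ≈ (0.6001, -0.4563)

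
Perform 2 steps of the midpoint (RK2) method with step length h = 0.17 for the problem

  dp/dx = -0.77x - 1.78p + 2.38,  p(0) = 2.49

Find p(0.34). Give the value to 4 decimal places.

1.9356

Midpoint: k1 = f(x_n, p_n); k2 = f(x_n + h/2, p_n + (h/2)·k1); p_{n+1} = p_n + h·k2.
x=0.000000, p=2.490000:
  k1 = f(0.000000, 2.490000) = -2.052200
  k2 = f(0.085000, 2.315563) = -1.807152
  p ← 2.490000 + 0.17·(-1.807152) = 2.182784
x=0.170000, p=2.182784:
  k1 = f(0.170000, 2.182784) = -1.636256
  k2 = f(0.255000, 2.043702) = -1.454140
  p ← 2.182784 + 0.17·(-1.454140) = 1.935580
p(0.34) ≈ 1.9356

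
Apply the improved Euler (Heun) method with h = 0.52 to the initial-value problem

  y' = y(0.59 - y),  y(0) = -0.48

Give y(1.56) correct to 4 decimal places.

Heun: k1 = f(t_n, y_n); k2 = f(t_n + h, y_n + h·k1); y_{n+1} = y_n + (h/2)·(k1 + k2).
t=0.000000, y=-0.480000:
  k1 = f(0.000000, -0.480000) = -0.513600
  k2 = f(0.520000, -0.747072) = -0.998889
  y ← -0.480000 + (0.52/2)·(-0.513600 + (-0.998889)) = -0.873247
t=0.520000, y=-0.873247:
  k1 = f(0.520000, -0.873247) = -1.277776
  k2 = f(1.040000, -1.537691) = -3.271731
  y ← -0.873247 + (0.52/2)·(-1.277776 + (-3.271731)) = -2.056119
t=1.040000, y=-2.056119:
  k1 = f(1.040000, -2.056119) = -5.440736
  k2 = f(1.560000, -4.885302) = -26.748500
  y ← -2.056119 + (0.52/2)·(-5.440736 + (-26.748500)) = -10.425320
y(1.56) ≈ -10.4253

-10.4253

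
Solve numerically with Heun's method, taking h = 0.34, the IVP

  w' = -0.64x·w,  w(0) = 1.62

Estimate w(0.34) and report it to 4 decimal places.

Heun: k1 = f(x_n, w_n); k2 = f(x_n + h, w_n + h·k1); w_{n+1} = w_n + (h/2)·(k1 + k2).
x=0.000000, w=1.620000:
  k1 = f(0.000000, 1.620000) = 0.000000
  k2 = f(0.340000, 1.620000) = -0.352512
  w ← 1.620000 + (0.34/2)·(0.000000 + (-0.352512)) = 1.560073
w(0.34) ≈ 1.5601

1.5601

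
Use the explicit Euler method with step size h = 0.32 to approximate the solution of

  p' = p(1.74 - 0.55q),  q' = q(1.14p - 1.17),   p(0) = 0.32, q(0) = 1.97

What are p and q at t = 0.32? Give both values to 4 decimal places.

0.3872, 1.4624

Euler on (p,q): p_{n+1} = p_n + h·p', q_{n+1} = q_n + h·q'.
0.000000: (0.320000, 1.970000); f=(0.210080, -1.586244) → (0.387226, 1.462402)
(p(0.32), q(0.32)) ≈ (0.3872, 1.4624)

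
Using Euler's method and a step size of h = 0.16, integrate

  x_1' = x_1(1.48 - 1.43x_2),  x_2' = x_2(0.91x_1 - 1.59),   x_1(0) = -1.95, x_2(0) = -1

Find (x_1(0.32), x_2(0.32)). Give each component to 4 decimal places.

-3.8366, -0.1521

Euler on (x_1,x_2): x_1_{n+1} = x_1_n + h·x_1', x_2_{n+1} = x_2_n + h·x_2'.
0.000000: (-1.950000, -1.000000); f=(-5.674500, 3.364500) → (-2.857920, -0.461680)
0.160000: (-2.857920, -0.461680); f=(-6.116527, 1.934766) → (-3.836564, -0.152117)
(x_1(0.32), x_2(0.32)) ≈ (-3.8366, -0.1521)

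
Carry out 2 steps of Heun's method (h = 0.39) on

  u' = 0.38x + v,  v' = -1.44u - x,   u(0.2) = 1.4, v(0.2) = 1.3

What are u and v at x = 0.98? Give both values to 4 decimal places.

1.7532, -1.1538

Heun on (u,v): k1 = f(x_n, state_n); k2 = f(x_n + h, state_n + h·k1); state_{n+1} = state_n + (h/2)·(k1 + k2).
0.200000: (1.400000, 1.300000)
  k1 = (1.376000, -2.216000)
  predictor → (1.936640, 0.435760)
  k2 = (0.659960, -3.378762)
  → (1.797012, 0.209021)
0.590000: (1.797012, 0.209021)
  k1 = (0.433221, -3.177698)
  predictor → (1.965969, -1.030281)
  k2 = (-0.657881, -3.810995)
  → (1.753204, -1.153774)
(u(0.98), v(0.98)) ≈ (1.7532, -1.1538)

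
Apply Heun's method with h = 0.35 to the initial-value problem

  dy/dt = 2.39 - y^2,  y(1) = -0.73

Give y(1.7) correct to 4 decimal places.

Heun: k1 = f(t_n, y_n); k2 = f(t_n + h, y_n + h·k1); y_{n+1} = y_n + (h/2)·(k1 + k2).
t=1.000000, y=-0.730000:
  k1 = f(1.000000, -0.730000) = 1.857100
  k2 = f(1.350000, -0.080015) = 2.383598
  y ← -0.730000 + (0.35/2)·(1.857100 + 2.383598) = 0.012122
t=1.350000, y=0.012122:
  k1 = f(1.350000, 0.012122) = 2.389853
  k2 = f(1.700000, 0.848571) = 1.669928
  y ← 0.012122 + (0.35/2)·(2.389853 + 1.669928) = 0.722584
y(1.7) ≈ 0.7226

0.7226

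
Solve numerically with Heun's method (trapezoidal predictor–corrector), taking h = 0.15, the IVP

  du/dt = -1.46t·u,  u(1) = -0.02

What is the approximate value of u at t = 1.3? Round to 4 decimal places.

-0.0122

Heun: k1 = f(t_n, u_n); k2 = f(t_n + h, u_n + h·k1); u_{n+1} = u_n + (h/2)·(k1 + k2).
t=1.000000, u=-0.020000:
  k1 = f(1.000000, -0.020000) = 0.029200
  k2 = f(1.150000, -0.015620) = 0.026226
  u ← -0.020000 + (0.15/2)·(0.029200 + 0.026226) = -0.015843
t=1.150000, u=-0.015843:
  k1 = f(1.150000, -0.015843) = 0.026600
  k2 = f(1.300000, -0.011853) = 0.022497
  u ← -0.015843 + (0.15/2)·(0.026600 + 0.022497) = -0.012161
u(1.3) ≈ -0.0122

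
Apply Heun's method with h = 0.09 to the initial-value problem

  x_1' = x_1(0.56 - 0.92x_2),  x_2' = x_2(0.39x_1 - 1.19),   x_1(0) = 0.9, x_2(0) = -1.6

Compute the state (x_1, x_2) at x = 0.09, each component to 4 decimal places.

Heun on (x_1,x_2): k1 = f(x_n, state_n); k2 = f(x_n + h, state_n + h·k1); state_{n+1} = state_n + (h/2)·(k1 + k2).
0.000000: (0.900000, -1.600000)
  k1 = (1.828800, 1.342400)
  predictor → (1.064592, -1.479184)
  k2 = (2.044921, 1.146085)
  → (1.074317, -1.488018)
(x_1(0.09), x_2(0.09)) ≈ (1.0743, -1.4880)

1.0743, -1.4880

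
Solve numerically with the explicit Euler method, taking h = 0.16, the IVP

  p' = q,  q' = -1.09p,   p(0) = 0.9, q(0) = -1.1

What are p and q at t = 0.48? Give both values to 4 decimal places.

Euler on (p,q): p_{n+1} = p_n + h·p', q_{n+1} = q_n + h·q'.
0.000000: (0.900000, -1.100000); f=(-1.100000, -0.981000) → (0.724000, -1.256960)
0.160000: (0.724000, -1.256960); f=(-1.256960, -0.789160) → (0.522886, -1.383226)
0.320000: (0.522886, -1.383226); f=(-1.383226, -0.569946) → (0.301570, -1.474417)
(p(0.48), q(0.48)) ≈ (0.3016, -1.4744)

0.3016, -1.4744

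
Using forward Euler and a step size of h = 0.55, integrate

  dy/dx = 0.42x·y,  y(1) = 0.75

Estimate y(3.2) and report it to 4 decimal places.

Euler: y_{n+1} = y_n + h·f(x_n, y_n).
x=1.000000, y=0.750000: f=0.315000 → y ← 0.750000 + 0.55·0.315000 = 0.923250
x=1.550000, y=0.923250: f=0.601036 → y ← 0.923250 + 0.55·0.601036 = 1.253820
x=2.100000, y=1.253820: f=1.105869 → y ← 1.253820 + 0.55·1.105869 = 1.862048
x=2.650000, y=1.862048: f=2.072459 → y ← 1.862048 + 0.55·2.072459 = 3.001900
y(3.2) ≈ 3.0019

3.0019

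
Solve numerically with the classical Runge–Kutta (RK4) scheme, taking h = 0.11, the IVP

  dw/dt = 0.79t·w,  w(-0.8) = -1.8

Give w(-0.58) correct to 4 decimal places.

-1.5966

RK4: k1 = f(t_n, w_n); k2 = f(t_n + h/2, w_n + (h/2)·k1); k3 = f(t_n + h/2, w_n + (h/2)·k2); k4 = f(t_n + h, w_n + h·k3); w_{n+1} = w_n + (h/6)·(k1 + 2k2 + 2k3 + k4).
t=-0.800000, w=-1.800000:
  k1 = f(-0.800000, -1.800000) = 1.137600
  k2 = f(-0.745000, -1.737432) = 1.022566
  k3 = f(-0.745000, -1.743759) = 1.026289
  k4 = f(-0.690000, -1.687108) = 0.919643
  w ← -1.800000 + (0.11/6)·(k1 + 2k2 + 2k3 + k4) = -1.687159
t=-0.690000, w=-1.687159:
  k1 = f(-0.690000, -1.687159) = 0.919670
  k2 = f(-0.635000, -1.636577) = 0.820989
  k3 = f(-0.635000, -1.642005) = 0.823712
  k4 = f(-0.580000, -1.596551) = 0.731540
  w ← -1.687159 + (0.11/6)·(k1 + 2k2 + 2k3 + k4) = -1.596581
w(-0.58) ≈ -1.5966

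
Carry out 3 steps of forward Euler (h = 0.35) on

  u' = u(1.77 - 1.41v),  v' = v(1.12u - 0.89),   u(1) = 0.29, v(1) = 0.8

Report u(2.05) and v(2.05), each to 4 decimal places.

Euler on (u,v): u_{n+1} = u_n + h·u', v_{n+1} = v_n + h·v'.
1.000000: (0.290000, 0.800000); f=(0.186180, -0.452160) → (0.355163, 0.641744)
1.350000: (0.355163, 0.641744); f=(0.307266, -0.315878) → (0.462706, 0.531187)
1.700000: (0.462706, 0.531187); f=(0.472435, -0.197479) → (0.628058, 0.462069)
(u(2.05), v(2.05)) ≈ (0.6281, 0.4621)

0.6281, 0.4621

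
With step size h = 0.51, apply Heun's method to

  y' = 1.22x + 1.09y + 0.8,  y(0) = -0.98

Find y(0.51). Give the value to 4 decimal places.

-0.9961

Heun: k1 = f(x_n, y_n); k2 = f(x_n + h, y_n + h·k1); y_{n+1} = y_n + (h/2)·(k1 + k2).
x=0.000000, y=-0.980000:
  k1 = f(0.000000, -0.980000) = -0.268200
  k2 = f(0.510000, -1.116782) = 0.204908
  y ← -0.980000 + (0.51/2)·(-0.268200 + 0.204908) = -0.996140
y(0.51) ≈ -0.9961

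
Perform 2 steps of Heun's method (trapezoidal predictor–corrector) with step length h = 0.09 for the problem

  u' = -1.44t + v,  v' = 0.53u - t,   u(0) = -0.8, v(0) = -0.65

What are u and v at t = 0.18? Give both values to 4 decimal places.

Heun on (u,v): k1 = f(t_n, state_n); k2 = f(t_n + h, state_n + h·k1); state_{n+1} = state_n + (h/2)·(k1 + k2).
0.000000: (-0.800000, -0.650000)
  k1 = (-0.650000, -0.424000)
  predictor → (-0.858500, -0.688160)
  k2 = (-0.817760, -0.545005)
  → (-0.866049, -0.693605)
0.090000: (-0.866049, -0.693605)
  k1 = (-0.823205, -0.549006)
  predictor → (-0.940138, -0.743016)
  k2 = (-1.002216, -0.678273)
  → (-0.948193, -0.748833)
(u(0.18), v(0.18)) ≈ (-0.9482, -0.7488)

-0.9482, -0.7488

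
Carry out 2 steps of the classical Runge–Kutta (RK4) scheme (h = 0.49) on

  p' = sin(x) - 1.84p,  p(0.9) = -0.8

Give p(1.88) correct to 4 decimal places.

RK4: k1 = f(x_n, p_n); k2 = f(x_n + h/2, p_n + (h/2)·k1); k3 = f(x_n + h/2, p_n + (h/2)·k2); k4 = f(x_n + h, p_n + h·k3); p_{n+1} = p_n + (h/6)·(k1 + 2k2 + 2k3 + k4).
x=0.900000, p=-0.800000:
  k1 = f(0.900000, -0.800000) = 2.255327
  k2 = f(1.145000, -0.247445) = 1.366009
  k3 = f(1.145000, -0.465328) = 1.766913
  k4 = f(1.390000, 0.065788) = 0.862652
  p ← -0.800000 + (0.49/6)·(k1 + 2k2 + 2k3 + k4) = -0.033654
x=1.390000, p=-0.033654:
  k1 = f(1.390000, -0.033654) = 1.045625
  k2 = f(1.635000, 0.222524) = 0.588496
  k3 = f(1.635000, 0.110527) = 0.794570
  k4 = f(1.880000, 0.355685) = 0.298116
  p ← -0.033654 + (0.49/6)·(k1 + 2k2 + 2k3 + k4) = 0.301985
p(1.88) ≈ 0.3020

0.3020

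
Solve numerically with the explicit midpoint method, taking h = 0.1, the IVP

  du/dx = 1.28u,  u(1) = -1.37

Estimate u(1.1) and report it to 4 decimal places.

-1.5566

Midpoint: k1 = f(x_n, u_n); k2 = f(x_n + h/2, u_n + (h/2)·k1); u_{n+1} = u_n + h·k2.
x=1.000000, u=-1.370000:
  k1 = f(1.000000, -1.370000) = -1.753600
  k2 = f(1.050000, -1.457680) = -1.865830
  u ← -1.370000 + 0.1·(-1.865830) = -1.556583
u(1.1) ≈ -1.5566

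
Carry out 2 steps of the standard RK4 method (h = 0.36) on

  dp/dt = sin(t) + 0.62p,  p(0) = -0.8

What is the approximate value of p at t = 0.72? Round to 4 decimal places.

RK4: k1 = f(t_n, p_n); k2 = f(t_n + h/2, p_n + (h/2)·k1); k3 = f(t_n + h/2, p_n + (h/2)·k2); k4 = f(t_n + h, p_n + h·k3); p_{n+1} = p_n + (h/6)·(k1 + 2k2 + 2k3 + k4).
t=0.000000, p=-0.800000:
  k1 = f(0.000000, -0.800000) = -0.496000
  k2 = f(0.180000, -0.889280) = -0.372324
  k3 = f(0.180000, -0.867018) = -0.358522
  k4 = f(0.360000, -0.929068) = -0.223748
  p ← -0.800000 + (0.36/6)·(k1 + 2k2 + 2k3 + k4) = -0.930886
t=0.360000, p=-0.930886:
  k1 = f(0.360000, -0.930886) = -0.224875
  k2 = f(0.540000, -0.971364) = -0.088110
  k3 = f(0.540000, -0.946746) = -0.072847
  k4 = f(0.720000, -0.957111) = 0.065976
  p ← -0.930886 + (0.36/6)·(k1 + 2k2 + 2k3 + k4) = -0.959735
p(0.72) ≈ -0.9597

-0.9597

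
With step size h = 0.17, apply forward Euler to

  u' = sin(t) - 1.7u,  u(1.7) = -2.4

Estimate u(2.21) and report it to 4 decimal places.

Euler: u_{n+1} = u_n + h·f(t_n, u_n).
t=1.700000, u=-2.400000: f=5.071665 → u ← -2.400000 + 0.17·5.071665 = -1.537817
t=1.870000, u=-1.537817: f=3.569860 → u ← -1.537817 + 0.17·3.569860 = -0.930941
t=2.040000, u=-0.930941: f=2.474528 → u ← -0.930941 + 0.17·2.474528 = -0.510271
u(2.21) ≈ -0.5103

-0.5103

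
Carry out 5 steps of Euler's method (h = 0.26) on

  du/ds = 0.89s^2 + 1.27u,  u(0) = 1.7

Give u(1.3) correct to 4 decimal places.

7.6651

Euler: u_{n+1} = u_n + h·f(s_n, u_n).
s=0.000000, u=1.700000: f=2.159000 → u ← 1.700000 + 0.26·2.159000 = 2.261340
s=0.260000, u=2.261340: f=2.932066 → u ← 2.261340 + 0.26·2.932066 = 3.023677
s=0.520000, u=3.023677: f=4.080726 → u ← 3.023677 + 0.26·4.080726 = 4.084666
s=0.780000, u=4.084666: f=5.729002 → u ← 4.084666 + 0.26·5.729002 = 5.574206
s=1.040000, u=5.574206: f=8.041866 → u ← 5.574206 + 0.26·8.041866 = 7.665091
u(1.3) ≈ 7.6651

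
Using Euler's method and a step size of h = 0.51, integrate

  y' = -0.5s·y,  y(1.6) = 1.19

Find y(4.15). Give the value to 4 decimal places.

0.0016

Euler: y_{n+1} = y_n + h·f(s_n, y_n).
s=1.600000, y=1.190000: f=-0.952000 → y ← 1.190000 + 0.51·(-0.952000) = 0.704480
s=2.110000, y=0.704480: f=-0.743226 → y ← 0.704480 + 0.51·(-0.743226) = 0.325435
s=2.620000, y=0.325435: f=-0.426319 → y ← 0.325435 + 0.51·(-0.426319) = 0.108012
s=3.130000, y=0.108012: f=-0.169038 → y ← 0.108012 + 0.51·(-0.169038) = 0.021802
s=3.640000, y=0.021802: f=-0.039680 → y ← 0.021802 + 0.51·(-0.039680) = 0.001565
y(4.15) ≈ 0.0016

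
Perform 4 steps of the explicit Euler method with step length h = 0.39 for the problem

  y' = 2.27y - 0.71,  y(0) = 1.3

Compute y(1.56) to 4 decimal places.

Euler: y_{n+1} = y_n + h·f(x_n, y_n).
x=0.000000, y=1.300000: f=2.241000 → y ← 1.300000 + 0.39·2.241000 = 2.173990
x=0.390000, y=2.173990: f=4.224957 → y ← 2.173990 + 0.39·4.224957 = 3.821723
x=0.780000, y=3.821723: f=7.965312 → y ← 3.821723 + 0.39·7.965312 = 6.928195
x=1.170000, y=6.928195: f=15.017003 → y ← 6.928195 + 0.39·15.017003 = 12.784826
y(1.56) ≈ 12.7848

12.7848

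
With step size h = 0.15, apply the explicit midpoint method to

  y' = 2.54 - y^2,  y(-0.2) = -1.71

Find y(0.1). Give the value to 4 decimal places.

Midpoint: k1 = f(s_n, y_n); k2 = f(s_n + h/2, y_n + (h/2)·k1); y_{n+1} = y_n + h·k2.
s=-0.200000, y=-1.710000:
  k1 = f(-0.200000, -1.710000) = -0.384100
  k2 = f(-0.125000, -1.738807) = -0.483452
  y ← -1.710000 + 0.15·(-0.483452) = -1.782518
s=-0.050000, y=-1.782518:
  k1 = f(-0.050000, -1.782518) = -0.637369
  k2 = f(0.025000, -1.830320) = -0.810073
  y ← -1.782518 + 0.15·(-0.810073) = -1.904029
y(0.1) ≈ -1.9040

-1.9040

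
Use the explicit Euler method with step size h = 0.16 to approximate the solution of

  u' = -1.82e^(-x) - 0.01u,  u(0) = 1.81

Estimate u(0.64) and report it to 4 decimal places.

Euler: u_{n+1} = u_n + h·f(x_n, u_n).
x=0.000000, u=1.810000: f=-1.838100 → u ← 1.810000 + 0.16·(-1.838100) = 1.515904
x=0.160000, u=1.515904: f=-1.566061 → u ← 1.515904 + 0.16·(-1.566061) = 1.265334
x=0.320000, u=1.265334: f=-1.334245 → u ← 1.265334 + 0.16·(-1.334245) = 1.051855
x=0.480000, u=1.051855: f=-1.136704 → u ← 1.051855 + 0.16·(-1.136704) = 0.869982
u(0.64) ≈ 0.8700

0.8700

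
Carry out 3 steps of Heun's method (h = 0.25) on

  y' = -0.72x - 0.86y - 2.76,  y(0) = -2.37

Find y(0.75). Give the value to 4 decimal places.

Heun: k1 = f(x_n, y_n); k2 = f(x_n + h, y_n + h·k1); y_{n+1} = y_n + (h/2)·(k1 + k2).
x=0.000000, y=-2.370000:
  k1 = f(0.000000, -2.370000) = -0.721800
  k2 = f(0.250000, -2.550450) = -0.746613
  y ← -2.370000 + (0.25/2)·(-0.721800 + (-0.746613)) = -2.553552
x=0.250000, y=-2.553552:
  k1 = f(0.250000, -2.553552) = -0.743946
  k2 = f(0.500000, -2.739538) = -0.763997
  y ← -2.553552 + (0.25/2)·(-0.743946 + (-0.763997)) = -2.742044
x=0.500000, y=-2.742044:
  k1 = f(0.500000, -2.742044) = -0.761842
  k2 = f(0.750000, -2.932505) = -0.778046
  y ← -2.742044 + (0.25/2)·(-0.761842 + (-0.778046)) = -2.934530
y(0.75) ≈ -2.9345

-2.9345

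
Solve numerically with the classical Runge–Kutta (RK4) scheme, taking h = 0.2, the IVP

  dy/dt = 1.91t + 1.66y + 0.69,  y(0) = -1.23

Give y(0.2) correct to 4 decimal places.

RK4: k1 = f(t_n, y_n); k2 = f(t_n + h/2, y_n + (h/2)·k1); k3 = f(t_n + h/2, y_n + (h/2)·k2); k4 = f(t_n + h, y_n + h·k3); y_{n+1} = y_n + (h/6)·(k1 + 2k2 + 2k3 + k4).
t=0.000000, y=-1.230000:
  k1 = f(0.000000, -1.230000) = -1.351800
  k2 = f(0.100000, -1.365180) = -1.385199
  k3 = f(0.100000, -1.368520) = -1.390743
  k4 = f(0.200000, -1.508149) = -1.431527
  y ← -1.230000 + (0.2/6)·(k1 + 2k2 + 2k3 + k4) = -1.507840
y(0.2) ≈ -1.5078

-1.5078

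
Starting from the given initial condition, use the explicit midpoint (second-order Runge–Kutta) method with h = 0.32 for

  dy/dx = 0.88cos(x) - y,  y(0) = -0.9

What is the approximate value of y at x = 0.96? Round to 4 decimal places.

0.0841

Midpoint: k1 = f(x_n, y_n); k2 = f(x_n + h/2, y_n + (h/2)·k1); y_{n+1} = y_n + h·k2.
x=0.000000, y=-0.900000:
  k1 = f(0.000000, -0.900000) = 1.780000
  k2 = f(0.160000, -0.615200) = 1.483960
  y ← -0.900000 + 0.32·1.483960 = -0.425133
x=0.320000, y=-0.425133:
  k1 = f(0.320000, -0.425133) = 1.260460
  k2 = f(0.480000, -0.223459) = 1.004015
  y ← -0.425133 + 0.32·1.004015 = -0.103848
x=0.640000, y=-0.103848:
  k1 = f(0.640000, -0.103848) = 0.809692
  k2 = f(0.800000, 0.025703) = 0.587399
  y ← -0.103848 + 0.32·0.587399 = 0.084120
y(0.96) ≈ 0.0841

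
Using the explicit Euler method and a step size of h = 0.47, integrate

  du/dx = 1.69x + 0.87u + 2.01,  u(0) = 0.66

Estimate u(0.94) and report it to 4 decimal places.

Euler: u_{n+1} = u_n + h·f(x_n, u_n).
x=0.000000, u=0.660000: f=2.584200 → u ← 0.660000 + 0.47·2.584200 = 1.874574
x=0.470000, u=1.874574: f=4.435179 → u ← 1.874574 + 0.47·4.435179 = 3.959108
u(0.94) ≈ 3.9591

3.9591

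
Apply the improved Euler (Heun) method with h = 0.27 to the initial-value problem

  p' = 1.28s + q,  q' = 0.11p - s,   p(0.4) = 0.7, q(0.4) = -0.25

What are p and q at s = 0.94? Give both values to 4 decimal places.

0.9620, -0.5641

Heun on (p,q): k1 = f(s_n, state_n); k2 = f(s_n + h, state_n + h·k1); state_{n+1} = state_n + (h/2)·(k1 + k2).
0.400000: (0.700000, -0.250000)
  k1 = (0.262000, -0.323000)
  predictor → (0.770740, -0.337210)
  k2 = (0.520390, -0.585219)
  → (0.805623, -0.372610)
0.670000: (0.805623, -0.372610)
  k1 = (0.484990, -0.581382)
  predictor → (0.936570, -0.529583)
  k2 = (0.673617, -0.836977)
  → (0.962035, -0.564088)
(p(0.94), q(0.94)) ≈ (0.9620, -0.5641)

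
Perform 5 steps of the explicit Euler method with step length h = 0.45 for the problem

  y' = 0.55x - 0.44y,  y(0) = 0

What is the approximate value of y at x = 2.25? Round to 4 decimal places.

Euler: y_{n+1} = y_n + h·f(x_n, y_n).
x=0.000000, y=0.000000: f=0.000000 → y ← 0.000000 + 0.45·0.000000 = 0.000000
x=0.450000, y=0.000000: f=0.247500 → y ← 0.000000 + 0.45·0.247500 = 0.111375
x=0.900000, y=0.111375: f=0.445995 → y ← 0.111375 + 0.45·0.445995 = 0.312073
x=1.350000, y=0.312073: f=0.605188 → y ← 0.312073 + 0.45·0.605188 = 0.584407
x=1.800000, y=0.584407: f=0.732861 → y ← 0.584407 + 0.45·0.732861 = 0.914195
y(2.25) ≈ 0.9142

0.9142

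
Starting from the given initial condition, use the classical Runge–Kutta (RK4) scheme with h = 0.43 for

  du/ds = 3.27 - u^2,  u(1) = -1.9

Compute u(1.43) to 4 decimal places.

RK4: k1 = f(s_n, u_n); k2 = f(s_n + h/2, u_n + (h/2)·k1); k3 = f(s_n + h/2, u_n + (h/2)·k2); k4 = f(s_n + h, u_n + h·k3); u_{n+1} = u_n + (h/6)·(k1 + 2k2 + 2k3 + k4).
s=1.000000, u=-1.900000:
  k1 = f(1.000000, -1.900000) = -0.340000
  k2 = f(1.215000, -1.973100) = -0.623124
  k3 = f(1.215000, -2.033972) = -0.867040
  k4 = f(1.430000, -2.272827) = -1.895744
  u ← -1.900000 + (0.43/6)·(k1 + 2k2 + 2k3 + k4) = -2.273819
u(1.43) ≈ -2.2738

-2.2738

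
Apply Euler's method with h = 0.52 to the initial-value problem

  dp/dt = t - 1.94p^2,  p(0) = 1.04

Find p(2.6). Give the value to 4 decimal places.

Euler: p_{n+1} = p_n + h·f(t_n, p_n).
t=0.000000, p=1.040000: f=-2.098304 → p ← 1.040000 + 0.52·(-2.098304) = -0.051118
t=0.520000, p=-0.051118: f=0.514931 → p ← -0.051118 + 0.52·0.514931 = 0.216646
t=1.040000, p=0.216646: f=0.948945 → p ← 0.216646 + 0.52·0.948945 = 0.710097
t=1.560000, p=0.710097: f=0.581778 → p ← 0.710097 + 0.52·0.581778 = 1.012622
t=2.080000, p=1.012622: f=0.090718 → p ← 1.012622 + 0.52·0.090718 = 1.059795
p(2.6) ≈ 1.0598

1.0598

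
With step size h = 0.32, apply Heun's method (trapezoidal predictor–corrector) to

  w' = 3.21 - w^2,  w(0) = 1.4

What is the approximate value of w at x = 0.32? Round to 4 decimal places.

Heun: k1 = f(x_n, w_n); k2 = f(x_n + h, w_n + h·k1); w_{n+1} = w_n + (h/2)·(k1 + k2).
x=0.000000, w=1.400000:
  k1 = f(0.000000, 1.400000) = 1.250000
  k2 = f(0.320000, 1.800000) = -0.030000
  w ← 1.400000 + (0.32/2)·(1.250000 + (-0.030000)) = 1.595200
w(0.32) ≈ 1.5952

1.5952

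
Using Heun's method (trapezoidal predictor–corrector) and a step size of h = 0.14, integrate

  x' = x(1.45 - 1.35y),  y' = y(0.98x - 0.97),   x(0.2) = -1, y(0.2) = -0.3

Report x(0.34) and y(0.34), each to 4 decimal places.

Heun on (x,y): k1 = f(t_n, state_n); k2 = f(t_n + h, state_n + h·k1); state_{n+1} = state_n + (h/2)·(k1 + k2).
0.200000: (-1.000000, -0.300000)
  k1 = (-1.855000, 0.585000)
  predictor → (-1.259700, -0.218100)
  k2 = (-2.197465, 0.480803)
  → (-1.283673, -0.225394)
(x(0.34), y(0.34)) ≈ (-1.2837, -0.2254)

-1.2837, -0.2254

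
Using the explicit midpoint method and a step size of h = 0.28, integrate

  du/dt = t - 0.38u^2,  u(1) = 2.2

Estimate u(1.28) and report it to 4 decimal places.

2.0578

Midpoint: k1 = f(t_n, u_n); k2 = f(t_n + h/2, u_n + (h/2)·k1); u_{n+1} = u_n + h·k2.
t=1.000000, u=2.200000:
  k1 = f(1.000000, 2.200000) = -0.839200
  k2 = f(1.140000, 2.082512) = -0.508005
  u ← 2.200000 + 0.28·(-0.508005) = 2.057758
u(1.28) ≈ 2.0578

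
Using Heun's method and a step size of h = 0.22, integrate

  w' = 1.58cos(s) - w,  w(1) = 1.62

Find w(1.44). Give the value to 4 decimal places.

1.2239

Heun: k1 = f(s_n, w_n); k2 = f(s_n + h, w_n + h·k1); w_{n+1} = w_n + (h/2)·(k1 + k2).
s=1.000000, w=1.620000:
  k1 = f(1.000000, 1.620000) = -0.766322
  k2 = f(1.220000, 1.451409) = -0.908449
  w ← 1.620000 + (0.22/2)·(-0.766322 + (-0.908449)) = 1.435775
s=1.220000, w=1.435775:
  k1 = f(1.220000, 1.435775) = -0.892815
  k2 = f(1.440000, 1.239356) = -1.033286
  w ← 1.435775 + (0.22/2)·(-0.892815 + (-1.033286)) = 1.223904
w(1.44) ≈ 1.2239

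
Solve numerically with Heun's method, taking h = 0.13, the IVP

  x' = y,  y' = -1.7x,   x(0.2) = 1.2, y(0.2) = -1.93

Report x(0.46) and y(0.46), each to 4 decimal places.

0.6367, -2.3423

Heun on (x,y): k1 = f(t_n, state_n); k2 = f(t_n + h, state_n + h·k1); state_{n+1} = state_n + (h/2)·(k1 + k2).
0.200000: (1.200000, -1.930000)
  k1 = (-1.930000, -2.040000)
  predictor → (0.949100, -2.195200)
  k2 = (-2.195200, -1.613470)
  → (0.931862, -2.167476)
0.330000: (0.931862, -2.167476)
  k1 = (-2.167476, -1.584165)
  predictor → (0.650090, -2.373417)
  k2 = (-2.373417, -1.105153)
  → (0.636704, -2.342281)
(x(0.46), y(0.46)) ≈ (0.6367, -2.3423)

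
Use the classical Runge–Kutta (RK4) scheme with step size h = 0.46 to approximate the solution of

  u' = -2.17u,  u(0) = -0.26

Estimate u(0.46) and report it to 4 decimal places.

RK4: k1 = f(x_n, u_n); k2 = f(x_n + h/2, u_n + (h/2)·k1); k3 = f(x_n + h/2, u_n + (h/2)·k2); k4 = f(x_n + h, u_n + h·k3); u_{n+1} = u_n + (h/6)·(k1 + 2k2 + 2k3 + k4).
x=0.000000, u=-0.260000:
  k1 = f(0.000000, -0.260000) = 0.564200
  k2 = f(0.230000, -0.130234) = 0.282608
  k3 = f(0.230000, -0.195000) = 0.423150
  k4 = f(0.460000, -0.065351) = 0.141811
  u ← -0.260000 + (0.46/6)·(k1 + 2k2 + 2k3 + k4) = -0.097656
u(0.46) ≈ -0.0977

-0.0977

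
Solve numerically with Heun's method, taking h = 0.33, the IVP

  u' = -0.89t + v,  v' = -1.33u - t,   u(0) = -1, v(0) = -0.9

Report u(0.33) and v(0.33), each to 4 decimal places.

Heun on (u,v): k1 = f(t_n, state_n); k2 = f(t_n + h, state_n + h·k1); state_{n+1} = state_n + (h/2)·(k1 + k2).
0.000000: (-1.000000, -0.900000)
  k1 = (-0.900000, 1.330000)
  predictor → (-1.297000, -0.461100)
  k2 = (-0.754800, 1.395010)
  → (-1.273042, -0.450373)
(u(0.33), v(0.33)) ≈ (-1.2730, -0.4504)

-1.2730, -0.4504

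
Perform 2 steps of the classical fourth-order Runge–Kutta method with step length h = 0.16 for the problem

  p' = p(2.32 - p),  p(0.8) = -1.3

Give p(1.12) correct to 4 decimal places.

-6.9925

RK4: k1 = f(x_n, p_n); k2 = f(x_n + h/2, p_n + (h/2)·k1); k3 = f(x_n + h/2, p_n + (h/2)·k2); k4 = f(x_n + h, p_n + h·k3); p_{n+1} = p_n + (h/6)·(k1 + 2k2 + 2k3 + k4).
x=0.800000, p=-1.300000:
  k1 = f(0.800000, -1.300000) = -4.706000
  k2 = f(0.880000, -1.676480) = -6.700019
  k3 = f(0.880000, -1.836002) = -7.630425
  k4 = f(0.960000, -2.520868) = -12.203189
  p ← -1.300000 + (0.16/6)·(k1 + 2k2 + 2k3 + k4) = -2.515202
x=0.960000, p=-2.515202:
  k1 = f(0.960000, -2.515202) = -12.161510
  k2 = f(1.040000, -3.488123) = -20.259446
  k3 = f(1.040000, -4.135958) = -26.701568
  k4 = f(1.120000, -6.787453) = -61.816409
  p ← -2.515202 + (0.16/6)·(k1 + 2k2 + 2k3 + k4) = -6.992534
p(1.12) ≈ -6.9925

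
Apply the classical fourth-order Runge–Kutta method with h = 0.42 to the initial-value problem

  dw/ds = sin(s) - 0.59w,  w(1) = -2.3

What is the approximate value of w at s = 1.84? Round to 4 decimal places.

-0.7622

RK4: k1 = f(s_n, w_n); k2 = f(s_n + h/2, w_n + (h/2)·k1); k3 = f(s_n + h/2, w_n + (h/2)·k2); k4 = f(s_n + h, w_n + h·k3); w_{n+1} = w_n + (h/6)·(k1 + 2k2 + 2k3 + k4).
s=1.000000, w=-2.300000:
  k1 = f(1.000000, -2.300000) = 2.198471
  k2 = f(1.210000, -1.838321) = 2.020225
  k3 = f(1.210000, -1.875753) = 2.042310
  k4 = f(1.420000, -1.442230) = 1.839567
  w ← -2.300000 + (0.42/6)·(k1 + 2k2 + 2k3 + k4) = -1.448582
s=1.420000, w=-1.448582:
  k1 = f(1.420000, -1.448582) = 1.843315
  k2 = f(1.630000, -1.061486) = 1.624525
  k3 = f(1.630000, -1.107432) = 1.651633
  k4 = f(1.840000, -0.754897) = 1.409372
  w ← -1.448582 + (0.42/6)·(k1 + 2k2 + 2k3 + k4) = -0.762232
w(1.84) ≈ -0.7622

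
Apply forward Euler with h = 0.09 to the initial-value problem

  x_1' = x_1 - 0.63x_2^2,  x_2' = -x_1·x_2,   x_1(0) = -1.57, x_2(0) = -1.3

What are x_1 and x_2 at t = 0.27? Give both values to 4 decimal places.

Euler on (x_1,x_2): x_1_{n+1} = x_1_n + h·x_1', x_2_{n+1} = x_2_n + h·x_2'.
0.000000: (-1.570000, -1.300000); f=(-2.634700, -2.041000) → (-1.807123, -1.483690)
0.090000: (-1.807123, -1.483690); f=(-3.193965, -2.681210) → (-2.094580, -1.724999)
0.180000: (-2.094580, -1.724999); f=(-3.969221, -3.613148) → (-2.451810, -2.050182)
(x_1(0.27), x_2(0.27)) ≈ (-2.4518, -2.0502)

-2.4518, -2.0502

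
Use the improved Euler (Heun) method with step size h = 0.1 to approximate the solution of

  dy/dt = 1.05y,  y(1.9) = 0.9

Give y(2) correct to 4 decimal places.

0.9995

Heun: k1 = f(t_n, y_n); k2 = f(t_n + h, y_n + h·k1); y_{n+1} = y_n + (h/2)·(k1 + k2).
t=1.900000, y=0.900000:
  k1 = f(1.900000, 0.900000) = 0.945000
  k2 = f(2.000000, 0.994500) = 1.044225
  y ← 0.900000 + (0.1/2)·(0.945000 + 1.044225) = 0.999461
y(2) ≈ 0.9995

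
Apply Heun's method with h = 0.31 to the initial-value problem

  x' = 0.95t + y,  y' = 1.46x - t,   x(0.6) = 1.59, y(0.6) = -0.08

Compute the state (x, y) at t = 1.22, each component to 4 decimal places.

Heun on (x,y): k1 = f(t_n, state_n); k2 = f(t_n + h, state_n + h·k1); state_{n+1} = state_n + (h/2)·(k1 + k2).
0.600000: (1.590000, -0.080000)
  k1 = (0.490000, 1.721400)
  predictor → (1.741900, 0.453634)
  k2 = (1.318134, 1.633174)
  → (1.870261, 0.439959)
0.910000: (1.870261, 0.439959)
  k1 = (1.304459, 1.820581)
  predictor → (2.274643, 1.004339)
  k2 = (2.163339, 2.100979)
  → (2.407769, 1.047801)
(x(1.22), y(1.22)) ≈ (2.4078, 1.0478)

2.4078, 1.0478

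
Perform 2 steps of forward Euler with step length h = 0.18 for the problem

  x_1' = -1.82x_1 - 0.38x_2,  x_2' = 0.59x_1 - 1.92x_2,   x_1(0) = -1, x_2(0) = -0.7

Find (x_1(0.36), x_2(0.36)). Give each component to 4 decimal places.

Euler on (x_1,x_2): x_1_{n+1} = x_1_n + h·x_1', x_2_{n+1} = x_2_n + h·x_2'.
0.000000: (-1.000000, -0.700000); f=(2.086000, 0.754000) → (-0.624520, -0.564280)
0.180000: (-0.624520, -0.564280); f=(1.351053, 0.714951) → (-0.381330, -0.435589)
(x_1(0.36), x_2(0.36)) ≈ (-0.3813, -0.4356)

-0.3813, -0.4356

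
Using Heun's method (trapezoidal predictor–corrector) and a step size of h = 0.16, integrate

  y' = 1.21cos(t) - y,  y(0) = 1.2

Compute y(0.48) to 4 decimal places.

Heun: k1 = f(t_n, y_n); k2 = f(t_n + h, y_n + h·k1); y_{n+1} = y_n + (h/2)·(k1 + k2).
t=0.000000, y=1.200000:
  k1 = f(0.000000, 1.200000) = 0.010000
  k2 = f(0.160000, 1.201600) = -0.007055
  y ← 1.200000 + (0.16/2)·(0.010000 + (-0.007055)) = 1.200236
t=0.160000, y=1.200236:
  k1 = f(0.160000, 1.200236) = -0.005691
  k2 = f(0.320000, 1.199325) = -0.050750
  y ← 1.200236 + (0.16/2)·(-0.005691 + (-0.050750)) = 1.195720
t=0.320000, y=1.195720:
  k1 = f(0.320000, 1.195720) = -0.047145
  k2 = f(0.480000, 1.188177) = -0.114913
  y ← 1.195720 + (0.16/2)·(-0.047145 + (-0.114913)) = 1.182756
y(0.48) ≈ 1.1828

1.1828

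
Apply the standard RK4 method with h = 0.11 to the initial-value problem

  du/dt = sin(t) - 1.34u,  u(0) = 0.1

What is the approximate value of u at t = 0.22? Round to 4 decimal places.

RK4: k1 = f(t_n, u_n); k2 = f(t_n + h/2, u_n + (h/2)·k1); k3 = f(t_n + h/2, u_n + (h/2)·k2); k4 = f(t_n + h, u_n + h·k3); u_{n+1} = u_n + (h/6)·(k1 + 2k2 + 2k3 + k4).
t=0.000000, u=0.100000:
  k1 = f(0.000000, 0.100000) = -0.134000
  k2 = f(0.055000, 0.092630) = -0.069152
  k3 = f(0.055000, 0.096197) = -0.073931
  k4 = f(0.110000, 0.091868) = -0.013324
  u ← 0.100000 + (0.11/6)·(k1 + 2k2 + 2k3 + k4) = 0.092053
t=0.110000, u=0.092053:
  k1 = f(0.110000, 0.092053) = -0.013572
  k2 = f(0.165000, 0.091306) = 0.041902
  k3 = f(0.165000, 0.094357) = 0.037814
  k4 = f(0.220000, 0.096212) = 0.089305
  u ← 0.092053 + (0.11/6)·(k1 + 2k2 + 2k3 + k4) = 0.096364
u(0.22) ≈ 0.0964

0.0964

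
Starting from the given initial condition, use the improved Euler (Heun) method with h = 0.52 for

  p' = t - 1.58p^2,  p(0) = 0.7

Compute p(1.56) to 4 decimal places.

0.8972

Heun: k1 = f(t_n, p_n); k2 = f(t_n + h, p_n + h·k1); p_{n+1} = p_n + (h/2)·(k1 + k2).
t=0.000000, p=0.700000:
  k1 = f(0.000000, 0.700000) = -0.774200
  k2 = f(0.520000, 0.297416) = 0.380239
  p ← 0.700000 + (0.52/2)·(-0.774200 + 0.380239) = 0.597570
t=0.520000, p=0.597570:
  k1 = f(0.520000, 0.597570) = -0.044202
  k2 = f(1.040000, 0.574585) = 0.518366
  p ← 0.597570 + (0.52/2)·(-0.044202 + 0.518366) = 0.720853
t=1.040000, p=0.720853:
  k1 = f(1.040000, 0.720853) = 0.218987
  k2 = f(1.560000, 0.834726) = 0.459108
  p ← 0.720853 + (0.52/2)·(0.218987 + 0.459108) = 0.897157
p(1.56) ≈ 0.8972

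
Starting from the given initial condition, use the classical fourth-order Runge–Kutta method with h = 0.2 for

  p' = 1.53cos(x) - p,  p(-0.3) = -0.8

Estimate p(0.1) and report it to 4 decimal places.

RK4: k1 = f(x_n, p_n); k2 = f(x_n + h/2, p_n + (h/2)·k1); k3 = f(x_n + h/2, p_n + (h/2)·k2); k4 = f(x_n + h, p_n + h·k3); p_{n+1} = p_n + (h/6)·(k1 + 2k2 + 2k3 + k4).
x=-0.300000, p=-0.800000:
  k1 = f(-0.300000, -0.800000) = 2.261665
  k2 = f(-0.200000, -0.573834) = 2.073335
  k3 = f(-0.200000, -0.592666) = 2.092168
  k4 = f(-0.100000, -0.381566) = 1.903923
  p ← -0.800000 + (0.2/6)·(k1 + 2k2 + 2k3 + k4) = -0.383447
x=-0.100000, p=-0.383447:
  k1 = f(-0.100000, -0.383447) = 1.905803
  k2 = f(0.000000, -0.192867) = 1.722867
  k3 = f(0.000000, -0.211160) = 1.741160
  k4 = f(0.100000, -0.035215) = 1.557571
  p ← -0.383447 + (0.2/6)·(k1 + 2k2 + 2k3 + k4) = -0.037066
p(0.1) ≈ -0.0371

-0.0371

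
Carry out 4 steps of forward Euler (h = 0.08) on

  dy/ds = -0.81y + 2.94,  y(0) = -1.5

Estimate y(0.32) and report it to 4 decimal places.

-0.2941

Euler: y_{n+1} = y_n + h·f(s_n, y_n).
s=0.000000, y=-1.500000: f=4.155000 → y ← -1.500000 + 0.08·4.155000 = -1.167600
s=0.080000, y=-1.167600: f=3.885756 → y ← -1.167600 + 0.08·3.885756 = -0.856740
s=0.160000, y=-0.856740: f=3.633959 → y ← -0.856740 + 0.08·3.633959 = -0.566023
s=0.240000, y=-0.566023: f=3.398478 → y ← -0.566023 + 0.08·3.398478 = -0.294145
y(0.32) ≈ -0.2941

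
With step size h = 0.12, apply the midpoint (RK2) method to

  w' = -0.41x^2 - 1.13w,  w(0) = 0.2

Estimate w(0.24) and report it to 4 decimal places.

0.1509

Midpoint: k1 = f(x_n, w_n); k2 = f(x_n + h/2, w_n + (h/2)·k1); w_{n+1} = w_n + h·k2.
x=0.000000, w=0.200000:
  k1 = f(0.000000, 0.200000) = -0.226000
  k2 = f(0.060000, 0.186440) = -0.212153
  w ← 0.200000 + 0.12·(-0.212153) = 0.174542
x=0.120000, w=0.174542:
  k1 = f(0.120000, 0.174542) = -0.203136
  k2 = f(0.180000, 0.162353) = -0.196743
  w ← 0.174542 + 0.12·(-0.196743) = 0.150932
w(0.24) ≈ 0.1509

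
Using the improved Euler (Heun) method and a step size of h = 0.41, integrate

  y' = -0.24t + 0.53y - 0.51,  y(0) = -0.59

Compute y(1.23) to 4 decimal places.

Heun: k1 = f(t_n, y_n); k2 = f(t_n + h, y_n + h·k1); y_{n+1} = y_n + (h/2)·(k1 + k2).
t=0.000000, y=-0.590000:
  k1 = f(0.000000, -0.590000) = -0.822700
  k2 = f(0.410000, -0.927307) = -1.099873
  y ← -0.590000 + (0.41/2)·(-0.822700 + (-1.099873)) = -0.984127
t=0.410000, y=-0.984127:
  k1 = f(0.410000, -0.984127) = -1.129988
  k2 = f(0.820000, -1.447422) = -1.473934
  y ← -0.984127 + (0.41/2)·(-1.129988 + (-1.473934)) = -1.517931
t=0.820000, y=-1.517931:
  k1 = f(0.820000, -1.517931) = -1.511304
  k2 = f(1.230000, -2.137566) = -1.938110
  y ← -1.517931 + (0.41/2)·(-1.511304 + (-1.938110)) = -2.225061
y(1.23) ≈ -2.2251

-2.2251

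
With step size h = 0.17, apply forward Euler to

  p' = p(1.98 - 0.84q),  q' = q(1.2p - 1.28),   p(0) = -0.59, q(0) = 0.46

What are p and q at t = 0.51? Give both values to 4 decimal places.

-1.2695, 0.1121

Euler on (p,q): p_{n+1} = p_n + h·p', q_{n+1} = q_n + h·q'.
0.000000: (-0.590000, 0.460000); f=(-0.940224, -0.914480) → (-0.749838, 0.304538)
0.170000: (-0.749838, 0.304538); f=(-1.292862, -0.663835) → (-0.969625, 0.191687)
0.340000: (-0.969625, 0.191687); f=(-1.763731, -0.468396) → (-1.269459, 0.112059)
(p(0.51), q(0.51)) ≈ (-1.2695, 0.1121)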